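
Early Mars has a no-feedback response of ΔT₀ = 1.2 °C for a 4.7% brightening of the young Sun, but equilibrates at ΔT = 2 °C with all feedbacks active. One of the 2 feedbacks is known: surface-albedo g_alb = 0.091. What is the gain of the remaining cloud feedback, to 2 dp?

0.31

Amplification A = ΔT/ΔT₀ = 2/1.2 = 1.667.
Total gain g = 1 − 1/A = 1 − 1/1.667 = 0.4001.
The known gain is 0.091.
g_cld = 0.4001 − 0.091 = 0.31.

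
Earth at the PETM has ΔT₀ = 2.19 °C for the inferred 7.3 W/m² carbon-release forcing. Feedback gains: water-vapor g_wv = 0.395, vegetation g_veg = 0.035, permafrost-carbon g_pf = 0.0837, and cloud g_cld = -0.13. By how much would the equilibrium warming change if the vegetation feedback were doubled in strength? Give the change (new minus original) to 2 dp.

0.21 °C

Original: g = 0.3837, ΔT = 2.19/(1−0.3837) = 3.5535 °C.
With doubled vegetation: g' = 0.4187, ΔT' = 2.19/(1−0.4187) = 3.7674 °C.
Change = 3.7674 − 3.5535 = 0.21 °C.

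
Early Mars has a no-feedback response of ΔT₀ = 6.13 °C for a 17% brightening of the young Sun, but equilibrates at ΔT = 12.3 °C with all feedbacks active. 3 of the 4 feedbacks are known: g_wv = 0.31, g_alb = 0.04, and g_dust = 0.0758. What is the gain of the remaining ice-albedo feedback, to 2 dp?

Amplification A = ΔT/ΔT₀ = 12.3/6.13 = 2.007.
Total gain g = 1 − 1/A = 1 − 1/2.007 = 0.5017.
Known gains sum to 0.31 + 0.04 + 0.0758 = 0.4258.
g_ice = 0.5017 − 0.4258 = 0.08.

0.08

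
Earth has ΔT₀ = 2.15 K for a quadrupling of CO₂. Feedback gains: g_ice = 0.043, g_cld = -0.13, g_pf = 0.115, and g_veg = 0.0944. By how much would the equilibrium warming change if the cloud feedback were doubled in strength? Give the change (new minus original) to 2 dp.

Original: g = 0.1224, ΔT = 2.15/(1−0.1224) = 2.4499 K.
With doubled cloud: g' = -0.0076, ΔT' = 2.15/(1+0.0076) = 2.1338 K.
Change = 2.1338 − 2.4499 = -0.32 K.

-0.32 K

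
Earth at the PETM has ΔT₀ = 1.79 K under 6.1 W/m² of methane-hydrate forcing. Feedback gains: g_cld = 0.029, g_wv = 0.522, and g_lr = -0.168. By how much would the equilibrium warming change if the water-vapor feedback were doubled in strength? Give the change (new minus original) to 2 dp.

Original: g = 0.383, ΔT = 1.79/(1−0.383) = 2.9011 K.
With doubled water-vapor: g' = 0.905, ΔT' = 1.79/(1−0.905) = 18.8421 K.
Change = 18.8421 − 2.9011 = 15.94 K.

15.94 K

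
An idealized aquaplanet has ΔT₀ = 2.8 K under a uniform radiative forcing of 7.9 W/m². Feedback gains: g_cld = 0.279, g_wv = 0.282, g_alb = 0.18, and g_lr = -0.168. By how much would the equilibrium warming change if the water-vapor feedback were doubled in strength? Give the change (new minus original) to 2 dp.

12.75 K

Original: g = 0.573, ΔT = 2.8/(1−0.573) = 6.5574 K.
With doubled water-vapor: g' = 0.855, ΔT' = 2.8/(1−0.855) = 19.3103 K.
Change = 19.3103 − 6.5574 = 12.75 K.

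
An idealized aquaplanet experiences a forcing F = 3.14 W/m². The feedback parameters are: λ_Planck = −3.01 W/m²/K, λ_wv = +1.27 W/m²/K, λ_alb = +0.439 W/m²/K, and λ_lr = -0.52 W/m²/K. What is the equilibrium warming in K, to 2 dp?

Net feedback parameter λ = (−3.01) + (+1.27) + (+0.439) + (-0.52) = -1.821 W/m²/K.
ΔT = −F/λ = −3.14/(-1.821) = 1.72 K.

1.72 K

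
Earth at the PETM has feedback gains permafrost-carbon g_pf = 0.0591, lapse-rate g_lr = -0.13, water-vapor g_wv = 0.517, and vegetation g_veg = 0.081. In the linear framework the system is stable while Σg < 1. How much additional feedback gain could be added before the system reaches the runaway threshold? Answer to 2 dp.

Current total gain = 0.0591 − 0.13 + 0.517 + 0.081 = 0.5271.
Margin to runaway = 1 − 0.5271 = 0.47.

0.47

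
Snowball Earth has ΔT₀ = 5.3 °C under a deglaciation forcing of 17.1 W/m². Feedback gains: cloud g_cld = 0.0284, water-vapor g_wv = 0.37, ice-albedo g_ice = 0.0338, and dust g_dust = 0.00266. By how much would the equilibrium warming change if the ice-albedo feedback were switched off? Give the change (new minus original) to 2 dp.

-0.53 °C

Original: g = 0.43486, ΔT = 5.3/(1−0.43486) = 9.3782 °C.
Without ice-albedo: g' = 0.40106, ΔT' = 5.3/(1−0.40106) = 8.8490 °C.
Change = 8.8490 − 9.3782 = -0.53 °C.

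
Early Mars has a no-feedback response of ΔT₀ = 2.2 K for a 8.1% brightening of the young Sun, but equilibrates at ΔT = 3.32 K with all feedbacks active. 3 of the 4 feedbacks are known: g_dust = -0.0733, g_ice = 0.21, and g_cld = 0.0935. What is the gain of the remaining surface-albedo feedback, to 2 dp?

0.11

Amplification A = ΔT/ΔT₀ = 3.32/2.2 = 1.509.
Total gain g = 1 − 1/A = 1 − 1/1.509 = 0.3373.
Known gains sum to -0.0733 + 0.21 + 0.0935 = 0.2302.
g_alb = 0.3373 − 0.2302 = 0.11.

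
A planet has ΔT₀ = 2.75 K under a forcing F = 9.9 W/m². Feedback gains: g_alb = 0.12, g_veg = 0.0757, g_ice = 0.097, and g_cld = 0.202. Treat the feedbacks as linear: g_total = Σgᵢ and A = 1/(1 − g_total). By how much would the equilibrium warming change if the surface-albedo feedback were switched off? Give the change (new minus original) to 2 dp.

Original: g = 0.4947, ΔT = 2.75/(1−0.4947) = 5.4423 K.
Without surface-albedo: g' = 0.3747, ΔT' = 2.75/(1−0.3747) = 4.3979 K.
Change = 4.3979 − 5.4423 = -1.04 K.

-1.04 K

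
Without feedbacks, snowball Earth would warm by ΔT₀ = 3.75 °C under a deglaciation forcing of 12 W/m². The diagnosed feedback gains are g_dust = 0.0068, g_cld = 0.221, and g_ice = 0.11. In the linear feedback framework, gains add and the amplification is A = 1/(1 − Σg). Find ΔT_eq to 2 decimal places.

5.66 °C

Total gain g = 0.0068 + 0.221 + 0.11 = 0.3378.
Amplification A = 1/(1 − 0.3378) = 1.51.
ΔT = 3.75 × 1.51 = 5.66 °C.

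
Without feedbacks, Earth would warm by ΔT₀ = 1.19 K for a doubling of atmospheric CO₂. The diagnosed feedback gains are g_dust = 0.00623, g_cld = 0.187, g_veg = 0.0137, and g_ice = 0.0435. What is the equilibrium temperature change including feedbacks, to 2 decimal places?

1.59 K

Total gain g = 0.00623 + 0.187 + 0.0137 + 0.0435 = 0.25043.
Amplification A = 1/(1 − 0.25043) = 1.334.
ΔT = 1.19 × 1.334 = 1.59 K.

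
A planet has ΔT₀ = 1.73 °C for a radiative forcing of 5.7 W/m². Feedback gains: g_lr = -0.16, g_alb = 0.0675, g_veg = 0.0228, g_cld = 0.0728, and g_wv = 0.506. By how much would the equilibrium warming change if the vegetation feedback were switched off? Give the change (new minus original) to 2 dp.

-0.16 °C

Original: g = 0.5091, ΔT = 1.73/(1−0.5091) = 3.5241 °C.
Without vegetation: g' = 0.4863, ΔT' = 1.73/(1−0.4863) = 3.3677 °C.
Change = 3.3677 − 3.5241 = -0.16 °C.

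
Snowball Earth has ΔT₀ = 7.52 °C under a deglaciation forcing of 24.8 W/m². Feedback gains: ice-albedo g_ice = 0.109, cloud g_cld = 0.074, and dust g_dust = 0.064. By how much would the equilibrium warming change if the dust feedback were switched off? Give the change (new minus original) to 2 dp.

-0.78 °C

Original: g = 0.247, ΔT = 7.52/(1−0.247) = 9.9867 °C.
Without dust: g' = 0.183, ΔT' = 7.52/(1−0.183) = 9.2044 °C.
Change = 9.2044 − 9.9867 = -0.78 °C.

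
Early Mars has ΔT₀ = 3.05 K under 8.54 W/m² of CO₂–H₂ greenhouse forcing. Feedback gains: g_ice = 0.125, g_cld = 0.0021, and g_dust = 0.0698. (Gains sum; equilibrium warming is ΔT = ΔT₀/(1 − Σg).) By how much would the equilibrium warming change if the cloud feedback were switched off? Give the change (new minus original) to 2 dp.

-0.01 K

Original: g = 0.1969, ΔT = 3.05/(1−0.1969) = 3.7978 K.
Without cloud: g' = 0.1948, ΔT' = 3.05/(1−0.1948) = 3.7879 K.
Change = 3.7879 − 3.7978 = -0.01 K.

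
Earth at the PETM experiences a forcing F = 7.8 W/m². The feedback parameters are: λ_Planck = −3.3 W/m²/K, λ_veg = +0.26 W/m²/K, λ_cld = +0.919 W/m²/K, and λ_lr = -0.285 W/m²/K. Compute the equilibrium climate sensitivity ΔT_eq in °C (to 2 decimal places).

3.24 °C

Net feedback parameter λ = (−3.3) + (+0.26) + (+0.919) + (-0.285) = -2.406 W/m²/K.
ΔT = −F/λ = −7.8/(-2.406) = 3.24 °C.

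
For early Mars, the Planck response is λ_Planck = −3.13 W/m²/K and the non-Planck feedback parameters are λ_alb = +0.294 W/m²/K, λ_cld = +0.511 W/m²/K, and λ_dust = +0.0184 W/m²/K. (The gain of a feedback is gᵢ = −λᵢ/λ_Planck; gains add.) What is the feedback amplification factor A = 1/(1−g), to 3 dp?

1.357

Convert to gains: g_alb = 0.294/3.13 = 0.09393; g_cld = 0.511/3.13 = 0.1633; g_dust = 0.0184/3.13 = 0.005879.
Total gain g = 0.263109.
A = 1/(1 − 0.263109) = 1.357.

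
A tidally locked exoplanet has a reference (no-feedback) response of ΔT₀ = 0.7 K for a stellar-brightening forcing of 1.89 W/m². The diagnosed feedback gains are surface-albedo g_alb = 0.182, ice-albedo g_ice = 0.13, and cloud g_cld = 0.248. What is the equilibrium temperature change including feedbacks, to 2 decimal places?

1.59 K

Total gain g = 0.182 + 0.13 + 0.248 = 0.56.
Amplification A = 1/(1 − 0.56) = 2.273.
ΔT = 0.7 × 2.273 = 1.59 K.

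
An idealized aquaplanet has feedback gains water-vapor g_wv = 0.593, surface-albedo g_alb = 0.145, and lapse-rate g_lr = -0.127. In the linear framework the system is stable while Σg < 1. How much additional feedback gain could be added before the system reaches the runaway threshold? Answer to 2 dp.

Current total gain = 0.593 + 0.145 − 0.127 = 0.611.
Margin to runaway = 1 − 0.611 = 0.39.

0.39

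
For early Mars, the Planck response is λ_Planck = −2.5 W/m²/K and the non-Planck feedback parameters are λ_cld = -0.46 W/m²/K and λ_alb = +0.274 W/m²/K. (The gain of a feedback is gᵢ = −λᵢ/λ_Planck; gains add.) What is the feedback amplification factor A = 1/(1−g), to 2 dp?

0.93

Convert to gains: g_cld = -0.46/2.5 = -0.184; g_alb = 0.274/2.5 = 0.1096.
Total gain g = -0.0744.
A = 1/(1 + 0.0744) = 0.93.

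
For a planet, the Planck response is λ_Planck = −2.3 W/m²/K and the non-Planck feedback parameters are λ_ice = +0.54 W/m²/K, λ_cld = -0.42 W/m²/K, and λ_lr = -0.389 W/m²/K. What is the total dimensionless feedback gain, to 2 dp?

Convert to gains: g_ice = 0.54/2.3 = 0.2348; g_cld = -0.42/2.3 = -0.1826; g_lr = -0.389/2.3 = -0.1691.
Total gain g = -0.1169.

-0.12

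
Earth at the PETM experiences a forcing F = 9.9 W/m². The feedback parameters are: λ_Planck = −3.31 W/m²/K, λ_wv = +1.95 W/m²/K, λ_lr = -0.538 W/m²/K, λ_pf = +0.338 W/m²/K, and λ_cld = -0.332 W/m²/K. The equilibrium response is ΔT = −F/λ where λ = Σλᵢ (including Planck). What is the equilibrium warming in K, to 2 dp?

5.23 K

Net feedback parameter λ = (−3.31) + (+1.95) + (-0.538) + (+0.338) + (-0.332) = -1.892 W/m²/K.
ΔT = −F/λ = −9.9/(-1.892) = 5.23 K.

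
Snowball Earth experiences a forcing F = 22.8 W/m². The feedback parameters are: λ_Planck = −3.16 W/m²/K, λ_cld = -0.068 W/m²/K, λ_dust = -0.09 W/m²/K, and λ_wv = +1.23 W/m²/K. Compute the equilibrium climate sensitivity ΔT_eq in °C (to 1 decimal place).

Net feedback parameter λ = (−3.16) + (-0.068) + (-0.09) + (+1.23) = -2.088 W/m²/K.
ΔT = −F/λ = −22.8/(-2.088) = 10.9 °C.

10.9 °C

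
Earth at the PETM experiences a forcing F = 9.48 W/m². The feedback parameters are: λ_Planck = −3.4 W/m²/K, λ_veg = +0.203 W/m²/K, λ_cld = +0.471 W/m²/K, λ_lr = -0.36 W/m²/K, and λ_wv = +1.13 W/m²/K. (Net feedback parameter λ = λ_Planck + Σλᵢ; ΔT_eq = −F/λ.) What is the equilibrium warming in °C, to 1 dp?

Net feedback parameter λ = (−3.4) + (+0.203) + (+0.471) + (-0.36) + (+1.13) = -1.956 W/m²/K.
ΔT = −F/λ = −9.48/(-1.956) = 4.8 °C.

4.8 °C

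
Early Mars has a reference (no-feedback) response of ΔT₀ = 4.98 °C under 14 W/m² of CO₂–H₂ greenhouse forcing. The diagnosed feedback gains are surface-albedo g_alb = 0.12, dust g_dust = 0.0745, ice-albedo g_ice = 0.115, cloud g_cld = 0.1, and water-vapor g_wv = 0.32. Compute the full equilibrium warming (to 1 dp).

18.4 °C

Total gain g = 0.12 + 0.0745 + 0.115 + 0.1 + 0.32 = 0.7295.
Amplification A = 1/(1 − 0.7295) = 3.697.
ΔT = 4.98 × 3.697 = 18.4 °C.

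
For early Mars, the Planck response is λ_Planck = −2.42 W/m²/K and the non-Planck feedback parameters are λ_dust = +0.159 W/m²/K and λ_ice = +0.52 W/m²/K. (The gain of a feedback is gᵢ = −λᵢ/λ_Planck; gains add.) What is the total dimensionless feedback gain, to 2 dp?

Convert to gains: g_dust = 0.159/2.42 = 0.0657; g_ice = 0.52/2.42 = 0.2149.
Total gain g = 0.2806.

0.28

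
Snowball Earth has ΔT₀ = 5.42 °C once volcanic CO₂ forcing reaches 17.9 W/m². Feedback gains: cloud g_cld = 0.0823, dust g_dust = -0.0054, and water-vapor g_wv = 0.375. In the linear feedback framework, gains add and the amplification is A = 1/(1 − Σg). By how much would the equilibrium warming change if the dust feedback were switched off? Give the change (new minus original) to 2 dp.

Original: g = 0.4519, ΔT = 5.42/(1−0.4519) = 9.8887 °C.
Without dust: g' = 0.4573, ΔT' = 5.42/(1−0.4573) = 9.9871 °C.
Change = 9.9871 − 9.8887 = 0.10 °C.

0.10 °C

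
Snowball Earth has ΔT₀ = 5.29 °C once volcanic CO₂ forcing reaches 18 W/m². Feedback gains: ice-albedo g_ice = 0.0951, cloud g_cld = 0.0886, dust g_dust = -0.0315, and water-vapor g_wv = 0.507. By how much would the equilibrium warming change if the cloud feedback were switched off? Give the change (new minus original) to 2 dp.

Original: g = 0.6592, ΔT = 5.29/(1−0.6592) = 15.5223 °C.
Without cloud: g' = 0.5706, ΔT' = 5.29/(1−0.5706) = 12.3195 °C.
Change = 12.3195 − 15.5223 = -3.20 °C.

-3.20 °C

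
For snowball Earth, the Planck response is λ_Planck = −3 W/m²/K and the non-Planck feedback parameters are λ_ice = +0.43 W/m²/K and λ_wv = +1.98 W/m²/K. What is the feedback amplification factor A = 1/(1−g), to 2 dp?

5.08

Convert to gains: g_ice = 0.43/3 = 0.1433; g_wv = 1.98/3 = 0.66.
Total gain g = 0.8033.
A = 1/(1 − 0.8033) = 5.08.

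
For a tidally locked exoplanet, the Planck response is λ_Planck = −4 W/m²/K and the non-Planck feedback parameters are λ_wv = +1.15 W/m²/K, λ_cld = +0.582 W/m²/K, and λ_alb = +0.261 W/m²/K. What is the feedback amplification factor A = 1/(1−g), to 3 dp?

Convert to gains: g_wv = 1.15/4 = 0.2875; g_cld = 0.582/4 = 0.1455; g_alb = 0.261/4 = 0.06525.
Total gain g = 0.49825.
A = 1/(1 − 0.49825) = 1.993.

1.993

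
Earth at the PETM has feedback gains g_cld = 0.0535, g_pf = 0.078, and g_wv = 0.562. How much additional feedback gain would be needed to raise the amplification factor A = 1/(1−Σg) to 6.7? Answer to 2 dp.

0.16

Current total gain = 0.6935.
Target gain for A = 6.7: g* = 1 − 1/6.7 = 0.8507.
Additional gain needed = 0.8507 − 0.6935 = 0.16.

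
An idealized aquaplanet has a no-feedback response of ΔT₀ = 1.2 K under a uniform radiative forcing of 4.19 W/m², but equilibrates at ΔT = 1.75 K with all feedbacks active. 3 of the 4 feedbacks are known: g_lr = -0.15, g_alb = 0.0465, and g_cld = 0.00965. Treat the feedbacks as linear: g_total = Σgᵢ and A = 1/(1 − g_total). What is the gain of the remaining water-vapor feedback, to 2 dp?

Amplification A = ΔT/ΔT₀ = 1.75/1.2 = 1.458.
Total gain g = 1 − 1/A = 1 − 1/1.458 = 0.3141.
Known gains sum to -0.15 + 0.0465 + 0.00965 = -0.09385.
g_wv = 0.3141 + 0.09385 = 0.41.

0.41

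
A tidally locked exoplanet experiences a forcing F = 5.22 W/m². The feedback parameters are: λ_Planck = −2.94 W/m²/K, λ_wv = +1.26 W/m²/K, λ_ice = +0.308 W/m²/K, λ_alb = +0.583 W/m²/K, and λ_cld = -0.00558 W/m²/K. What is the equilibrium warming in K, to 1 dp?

Net feedback parameter λ = (−2.94) + (+1.26) + (+0.308) + (+0.583) + (-0.00558) = -0.79458 W/m²/K.
ΔT = −F/λ = −5.22/(-0.79458) = 6.6 K.

6.6 K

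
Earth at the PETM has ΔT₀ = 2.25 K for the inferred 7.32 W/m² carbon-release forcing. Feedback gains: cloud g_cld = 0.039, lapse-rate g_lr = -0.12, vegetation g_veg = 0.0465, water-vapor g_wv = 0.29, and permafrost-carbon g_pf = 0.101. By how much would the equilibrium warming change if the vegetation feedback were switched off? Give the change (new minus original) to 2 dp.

-0.24 K

Original: g = 0.3565, ΔT = 2.25/(1−0.3565) = 3.4965 K.
Without vegetation: g' = 0.31, ΔT' = 2.25/(1−0.31) = 3.2609 K.
Change = 3.2609 − 3.4965 = -0.24 K.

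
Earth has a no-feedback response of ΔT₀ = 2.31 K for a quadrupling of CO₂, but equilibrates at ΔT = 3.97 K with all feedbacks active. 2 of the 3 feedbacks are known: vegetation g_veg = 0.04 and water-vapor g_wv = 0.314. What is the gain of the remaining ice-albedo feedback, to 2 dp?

Amplification A = ΔT/ΔT₀ = 3.97/2.31 = 1.719.
Total gain g = 1 − 1/A = 1 − 1/1.719 = 0.4183.
Known gains sum to 0.04 + 0.314 = 0.354.
g_ice = 0.4183 − 0.354 = 0.06.

0.06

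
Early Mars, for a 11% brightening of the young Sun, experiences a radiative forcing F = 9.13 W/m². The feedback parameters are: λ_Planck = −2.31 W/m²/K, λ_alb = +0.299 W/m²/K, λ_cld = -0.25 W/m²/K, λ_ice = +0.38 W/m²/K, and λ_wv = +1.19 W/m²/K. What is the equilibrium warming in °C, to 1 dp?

13.2 °C

Net feedback parameter λ = (−2.31) + (+0.299) + (-0.25) + (+0.38) + (+1.19) = -0.691 W/m²/K.
ΔT = −F/λ = −9.13/(-0.691) = 13.2 °C.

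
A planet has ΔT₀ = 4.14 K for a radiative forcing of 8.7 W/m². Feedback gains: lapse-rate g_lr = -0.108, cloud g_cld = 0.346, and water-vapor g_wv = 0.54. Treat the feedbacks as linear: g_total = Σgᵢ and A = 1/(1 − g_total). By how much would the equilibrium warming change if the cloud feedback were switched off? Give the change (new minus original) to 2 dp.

-11.36 K

Original: g = 0.778, ΔT = 4.14/(1−0.778) = 18.6486 K.
Without cloud: g' = 0.432, ΔT' = 4.14/(1−0.432) = 7.2887 K.
Change = 7.2887 − 18.6486 = -11.36 K.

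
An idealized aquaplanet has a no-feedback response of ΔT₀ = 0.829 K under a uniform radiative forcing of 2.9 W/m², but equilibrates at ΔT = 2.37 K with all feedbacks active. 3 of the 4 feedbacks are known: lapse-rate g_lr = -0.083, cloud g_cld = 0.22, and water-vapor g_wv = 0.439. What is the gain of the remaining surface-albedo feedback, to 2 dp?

0.07

Amplification A = ΔT/ΔT₀ = 2.37/0.829 = 2.859.
Total gain g = 1 − 1/A = 1 − 1/2.859 = 0.6502.
Known gains sum to -0.083 + 0.22 + 0.439 = 0.576.
g_alb = 0.6502 − 0.576 = 0.07.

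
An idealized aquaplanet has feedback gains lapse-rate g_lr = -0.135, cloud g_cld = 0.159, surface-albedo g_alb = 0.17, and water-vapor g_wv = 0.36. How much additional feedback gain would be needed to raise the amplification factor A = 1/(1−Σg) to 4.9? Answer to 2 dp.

Current total gain = 0.554.
Target gain for A = 4.9: g* = 1 − 1/4.9 = 0.7959.
Additional gain needed = 0.7959 − 0.554 = 0.24.

0.24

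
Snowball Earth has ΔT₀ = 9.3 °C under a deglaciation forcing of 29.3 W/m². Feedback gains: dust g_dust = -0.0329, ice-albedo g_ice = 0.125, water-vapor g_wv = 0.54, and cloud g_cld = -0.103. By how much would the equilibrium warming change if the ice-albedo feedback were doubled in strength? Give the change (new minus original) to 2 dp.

Original: g = 0.5291, ΔT = 9.3/(1−0.5291) = 19.7494 °C.
With doubled ice-albedo: g' = 0.6541, ΔT' = 9.3/(1−0.6541) = 26.8864 °C.
Change = 26.8864 − 19.7494 = 7.14 °C.

7.14 °C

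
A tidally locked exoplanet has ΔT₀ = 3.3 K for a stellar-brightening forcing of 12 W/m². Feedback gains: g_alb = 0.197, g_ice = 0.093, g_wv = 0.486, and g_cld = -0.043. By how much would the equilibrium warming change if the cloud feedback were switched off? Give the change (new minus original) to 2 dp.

2.37 K

Original: g = 0.733, ΔT = 3.3/(1−0.733) = 12.3596 K.
Without cloud: g' = 0.776, ΔT' = 3.3/(1−0.776) = 14.7321 K.
Change = 14.7321 − 12.3596 = 2.37 K.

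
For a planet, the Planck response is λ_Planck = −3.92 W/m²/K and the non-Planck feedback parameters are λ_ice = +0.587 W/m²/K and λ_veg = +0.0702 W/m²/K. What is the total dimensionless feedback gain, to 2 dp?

Convert to gains: g_ice = 0.587/3.92 = 0.1497; g_veg = 0.0702/3.92 = 0.01791.
Total gain g = 0.16761.

0.17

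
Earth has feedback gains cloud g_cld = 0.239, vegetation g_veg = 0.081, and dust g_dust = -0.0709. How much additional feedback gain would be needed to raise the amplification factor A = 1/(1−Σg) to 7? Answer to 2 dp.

0.61

Current total gain = 0.2491.
Target gain for A = 7: g* = 1 − 1/7 = 0.8571.
Additional gain needed = 0.8571 − 0.2491 = 0.61.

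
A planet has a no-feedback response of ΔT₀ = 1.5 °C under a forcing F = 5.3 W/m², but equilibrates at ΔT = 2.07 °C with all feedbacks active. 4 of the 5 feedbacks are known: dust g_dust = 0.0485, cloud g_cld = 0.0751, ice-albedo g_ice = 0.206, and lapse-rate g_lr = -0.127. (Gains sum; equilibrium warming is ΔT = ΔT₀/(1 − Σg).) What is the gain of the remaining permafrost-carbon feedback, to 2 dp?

Amplification A = ΔT/ΔT₀ = 2.07/1.5 = 1.38.
Total gain g = 1 − 1/A = 1 − 1/1.38 = 0.2754.
Known gains sum to 0.0485 + 0.0751 + 0.206 − 0.127 = 0.2026.
g_pf = 0.2754 − 0.2026 = 0.07.

0.07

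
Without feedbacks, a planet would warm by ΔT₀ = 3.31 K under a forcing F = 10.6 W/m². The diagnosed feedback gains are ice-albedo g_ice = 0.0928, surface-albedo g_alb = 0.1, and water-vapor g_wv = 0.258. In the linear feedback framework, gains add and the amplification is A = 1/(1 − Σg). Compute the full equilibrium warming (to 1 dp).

6.0 K

Total gain g = 0.0928 + 0.1 + 0.258 = 0.4508.
Amplification A = 1/(1 − 0.4508) = 1.821.
ΔT = 3.31 × 1.821 = 6.0 K.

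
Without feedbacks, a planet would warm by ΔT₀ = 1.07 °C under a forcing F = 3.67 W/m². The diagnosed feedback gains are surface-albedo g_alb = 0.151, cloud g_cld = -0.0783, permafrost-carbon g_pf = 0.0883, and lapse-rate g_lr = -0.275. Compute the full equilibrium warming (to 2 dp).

Total gain g = 0.151 − 0.0783 + 0.0883 − 0.275 = -0.114.
Amplification A = 1/(1 + 0.114) = 0.8977.
ΔT = 1.07 × 0.8977 = 0.96 °C.

0.96 °C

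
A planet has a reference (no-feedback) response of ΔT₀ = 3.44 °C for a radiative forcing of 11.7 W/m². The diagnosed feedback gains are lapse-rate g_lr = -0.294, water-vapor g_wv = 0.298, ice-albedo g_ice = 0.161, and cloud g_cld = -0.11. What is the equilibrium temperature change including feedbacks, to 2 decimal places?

3.64 °C

Total gain g = -0.294 + 0.298 + 0.161 − 0.11 = 0.055.
Amplification A = 1/(1 − 0.055) = 1.058.
ΔT = 3.44 × 1.058 = 3.64 °C.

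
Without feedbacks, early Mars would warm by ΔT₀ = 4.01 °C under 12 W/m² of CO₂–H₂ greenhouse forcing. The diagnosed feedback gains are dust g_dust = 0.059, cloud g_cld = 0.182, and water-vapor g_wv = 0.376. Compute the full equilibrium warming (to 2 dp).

10.47 °C

Total gain g = 0.059 + 0.182 + 0.376 = 0.617.
Amplification A = 1/(1 − 0.617) = 2.611.
ΔT = 4.01 × 2.611 = 10.47 °C.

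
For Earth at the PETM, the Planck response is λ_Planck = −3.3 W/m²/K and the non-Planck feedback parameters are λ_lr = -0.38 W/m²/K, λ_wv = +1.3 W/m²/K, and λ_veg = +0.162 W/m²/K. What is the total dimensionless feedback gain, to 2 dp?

0.33

Convert to gains: g_lr = -0.38/3.3 = -0.1152; g_wv = 1.3/3.3 = 0.3939; g_veg = 0.162/3.3 = 0.04909.
Total gain g = 0.32779.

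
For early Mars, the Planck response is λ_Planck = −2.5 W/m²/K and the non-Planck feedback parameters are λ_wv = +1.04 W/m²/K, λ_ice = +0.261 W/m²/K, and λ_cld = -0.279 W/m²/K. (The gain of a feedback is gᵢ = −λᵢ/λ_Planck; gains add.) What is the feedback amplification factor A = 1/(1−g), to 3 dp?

1.691

Convert to gains: g_wv = 1.04/2.5 = 0.416; g_ice = 0.261/2.5 = 0.1044; g_cld = -0.279/2.5 = -0.1116.
Total gain g = 0.4088.
A = 1/(1 − 0.4088) = 1.691.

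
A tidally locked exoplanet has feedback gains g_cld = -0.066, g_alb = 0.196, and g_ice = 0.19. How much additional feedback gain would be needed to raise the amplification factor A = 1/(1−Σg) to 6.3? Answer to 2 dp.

Current total gain = 0.32.
Target gain for A = 6.3: g* = 1 − 1/6.3 = 0.8413.
Additional gain needed = 0.8413 − 0.32 = 0.52.

0.52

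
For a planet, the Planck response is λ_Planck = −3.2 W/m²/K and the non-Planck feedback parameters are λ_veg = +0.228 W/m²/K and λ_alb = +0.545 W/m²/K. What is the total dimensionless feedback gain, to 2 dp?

Convert to gains: g_veg = 0.228/3.2 = 0.07125; g_alb = 0.545/3.2 = 0.1703.
Total gain g = 0.24155.

0.24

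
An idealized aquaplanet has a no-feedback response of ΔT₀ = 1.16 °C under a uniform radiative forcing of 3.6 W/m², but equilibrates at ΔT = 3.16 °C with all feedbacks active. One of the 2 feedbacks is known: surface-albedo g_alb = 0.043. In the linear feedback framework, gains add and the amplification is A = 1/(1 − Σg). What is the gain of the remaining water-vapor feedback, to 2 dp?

Amplification A = ΔT/ΔT₀ = 3.16/1.16 = 2.724.
Total gain g = 1 − 1/A = 1 − 1/2.724 = 0.6329.
The known gain is 0.043.
g_wv = 0.6329 − 0.043 = 0.59.

0.59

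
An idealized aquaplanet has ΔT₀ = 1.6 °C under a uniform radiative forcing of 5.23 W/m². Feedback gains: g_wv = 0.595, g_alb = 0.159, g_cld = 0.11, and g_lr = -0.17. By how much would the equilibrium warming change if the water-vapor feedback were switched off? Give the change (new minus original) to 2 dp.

-3.45 °C

Original: g = 0.694, ΔT = 1.6/(1−0.694) = 5.2288 °C.
Without water-vapor: g' = 0.099, ΔT' = 1.6/(1−0.099) = 1.7758 °C.
Change = 1.7758 − 5.2288 = -3.45 °C.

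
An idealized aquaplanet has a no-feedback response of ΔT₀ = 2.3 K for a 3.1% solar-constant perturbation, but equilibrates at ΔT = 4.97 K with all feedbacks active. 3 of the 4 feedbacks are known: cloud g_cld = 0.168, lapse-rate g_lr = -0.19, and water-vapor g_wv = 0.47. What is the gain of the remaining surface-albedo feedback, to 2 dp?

0.09

Amplification A = ΔT/ΔT₀ = 4.97/2.3 = 2.161.
Total gain g = 1 − 1/A = 1 − 1/2.161 = 0.5373.
Known gains sum to 0.168 − 0.19 + 0.47 = 0.448.
g_alb = 0.5373 − 0.448 = 0.09.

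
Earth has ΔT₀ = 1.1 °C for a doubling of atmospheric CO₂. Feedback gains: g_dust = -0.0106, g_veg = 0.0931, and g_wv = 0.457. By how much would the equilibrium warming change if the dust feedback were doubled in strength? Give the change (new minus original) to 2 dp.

-0.05 °C

Original: g = 0.5395, ΔT = 1.1/(1−0.5395) = 2.3887 °C.
With doubled dust: g' = 0.5289, ΔT' = 1.1/(1−0.5289) = 2.3350 °C.
Change = 2.3350 − 2.3887 = -0.05 °C.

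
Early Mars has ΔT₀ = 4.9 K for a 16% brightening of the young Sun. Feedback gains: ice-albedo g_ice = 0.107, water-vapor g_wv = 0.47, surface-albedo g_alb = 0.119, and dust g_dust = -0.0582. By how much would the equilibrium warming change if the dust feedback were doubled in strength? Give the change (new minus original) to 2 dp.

-1.87 K

Original: g = 0.6378, ΔT = 4.9/(1−0.6378) = 13.5284 K.
With doubled dust: g' = 0.5796, ΔT' = 4.9/(1−0.5796) = 11.6556 K.
Change = 11.6556 − 13.5284 = -1.87 K.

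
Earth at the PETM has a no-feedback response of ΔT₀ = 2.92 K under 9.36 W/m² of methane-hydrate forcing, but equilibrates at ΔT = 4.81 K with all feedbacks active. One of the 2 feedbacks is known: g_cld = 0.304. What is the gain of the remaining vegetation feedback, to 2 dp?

0.09

Amplification A = ΔT/ΔT₀ = 4.81/2.92 = 1.647.
Total gain g = 1 − 1/A = 1 − 1/1.647 = 0.3928.
The known gain is 0.304.
g_veg = 0.3928 − 0.304 = 0.09.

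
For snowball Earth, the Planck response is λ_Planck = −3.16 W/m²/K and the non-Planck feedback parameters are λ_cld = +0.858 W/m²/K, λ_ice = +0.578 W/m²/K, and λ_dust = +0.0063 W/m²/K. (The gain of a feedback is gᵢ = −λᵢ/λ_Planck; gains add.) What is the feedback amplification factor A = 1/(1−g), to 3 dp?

Convert to gains: g_cld = 0.858/3.16 = 0.2715; g_ice = 0.578/3.16 = 0.1829; g_dust = 0.0063/3.16 = 0.001994.
Total gain g = 0.456394.
A = 1/(1 − 0.456394) = 1.840.

1.840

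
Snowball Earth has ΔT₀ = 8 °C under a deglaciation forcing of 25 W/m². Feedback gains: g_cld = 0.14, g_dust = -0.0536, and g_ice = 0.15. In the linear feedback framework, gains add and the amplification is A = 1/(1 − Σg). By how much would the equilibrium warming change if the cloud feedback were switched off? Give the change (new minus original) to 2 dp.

Original: g = 0.2364, ΔT = 8/(1−0.2364) = 10.4767 °C.
Without cloud: g' = 0.0964, ΔT' = 8/(1−0.0964) = 8.8535 °C.
Change = 8.8535 − 10.4767 = -1.62 °C.

-1.62 °C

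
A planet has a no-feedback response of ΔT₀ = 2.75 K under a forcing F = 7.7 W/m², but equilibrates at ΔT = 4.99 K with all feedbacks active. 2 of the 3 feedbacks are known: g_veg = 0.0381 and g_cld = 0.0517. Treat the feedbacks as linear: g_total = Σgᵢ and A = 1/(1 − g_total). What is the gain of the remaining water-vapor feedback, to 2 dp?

0.36

Amplification A = ΔT/ΔT₀ = 4.99/2.75 = 1.815.
Total gain g = 1 − 1/A = 1 − 1/1.815 = 0.449.
Known gains sum to 0.0381 + 0.0517 = 0.0898.
g_wv = 0.449 − 0.0898 = 0.36.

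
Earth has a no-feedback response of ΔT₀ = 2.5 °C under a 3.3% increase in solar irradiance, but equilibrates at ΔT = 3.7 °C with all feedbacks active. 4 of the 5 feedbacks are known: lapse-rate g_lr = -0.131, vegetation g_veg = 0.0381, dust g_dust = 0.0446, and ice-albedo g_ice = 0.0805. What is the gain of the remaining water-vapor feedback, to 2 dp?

0.29

Amplification A = ΔT/ΔT₀ = 3.7/2.5 = 1.48.
Total gain g = 1 − 1/A = 1 − 1/1.48 = 0.3243.
Known gains sum to -0.131 + 0.0381 + 0.0446 + 0.0805 = 0.0322.
g_wv = 0.3243 − 0.0322 = 0.29.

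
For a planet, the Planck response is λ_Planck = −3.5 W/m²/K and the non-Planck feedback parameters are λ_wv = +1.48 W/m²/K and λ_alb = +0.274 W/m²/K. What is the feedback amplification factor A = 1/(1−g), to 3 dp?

2.005

Convert to gains: g_wv = 1.48/3.5 = 0.4229; g_alb = 0.274/3.5 = 0.07829.
Total gain g = 0.50119.
A = 1/(1 − 0.50119) = 2.005.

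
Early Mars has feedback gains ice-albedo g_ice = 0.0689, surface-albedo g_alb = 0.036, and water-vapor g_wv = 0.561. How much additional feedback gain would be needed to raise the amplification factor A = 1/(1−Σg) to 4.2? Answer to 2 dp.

Current total gain = 0.6659.
Target gain for A = 4.2: g* = 1 − 1/4.2 = 0.7619.
Additional gain needed = 0.7619 − 0.6659 = 0.10.

0.10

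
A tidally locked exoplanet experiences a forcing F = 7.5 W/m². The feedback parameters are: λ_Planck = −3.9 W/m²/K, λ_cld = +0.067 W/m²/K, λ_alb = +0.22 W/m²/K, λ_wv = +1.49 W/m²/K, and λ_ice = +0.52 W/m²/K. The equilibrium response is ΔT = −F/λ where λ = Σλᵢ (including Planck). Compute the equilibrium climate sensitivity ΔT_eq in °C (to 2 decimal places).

4.68 °C

Net feedback parameter λ = (−3.9) + (+0.067) + (+0.22) + (+1.49) + (+0.52) = -1.603 W/m²/K.
ΔT = −F/λ = −7.5/(-1.603) = 4.68 °C.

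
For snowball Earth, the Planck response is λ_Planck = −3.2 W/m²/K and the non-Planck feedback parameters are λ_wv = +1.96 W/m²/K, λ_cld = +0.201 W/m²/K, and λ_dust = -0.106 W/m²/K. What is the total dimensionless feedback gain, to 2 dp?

0.64

Convert to gains: g_wv = 1.96/3.2 = 0.6125; g_cld = 0.201/3.2 = 0.06281; g_dust = -0.106/3.2 = -0.03312.
Total gain g = 0.64219.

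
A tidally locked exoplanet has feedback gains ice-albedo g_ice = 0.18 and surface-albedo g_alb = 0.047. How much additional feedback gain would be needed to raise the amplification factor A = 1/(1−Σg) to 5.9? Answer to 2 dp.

0.60

Current total gain = 0.227.
Target gain for A = 5.9: g* = 1 − 1/5.9 = 0.8305.
Additional gain needed = 0.8305 − 0.227 = 0.60.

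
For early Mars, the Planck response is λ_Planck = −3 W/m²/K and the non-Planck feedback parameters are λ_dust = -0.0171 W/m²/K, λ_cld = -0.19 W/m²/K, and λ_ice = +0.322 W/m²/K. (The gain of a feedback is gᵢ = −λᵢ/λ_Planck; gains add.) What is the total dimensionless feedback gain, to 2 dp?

Convert to gains: g_dust = -0.0171/3 = -0.0057; g_cld = -0.19/3 = -0.06333; g_ice = 0.322/3 = 0.1073.
Total gain g = 0.03827.

0.04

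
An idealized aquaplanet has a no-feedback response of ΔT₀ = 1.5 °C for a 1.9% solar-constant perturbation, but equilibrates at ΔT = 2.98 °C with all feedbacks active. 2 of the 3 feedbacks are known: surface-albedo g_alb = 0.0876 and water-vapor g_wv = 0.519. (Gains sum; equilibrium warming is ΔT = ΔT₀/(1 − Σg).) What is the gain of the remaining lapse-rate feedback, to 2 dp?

Amplification A = ΔT/ΔT₀ = 2.98/1.5 = 1.987.
Total gain g = 1 − 1/A = 1 − 1/1.987 = 0.4967.
Known gains sum to 0.0876 + 0.519 = 0.6066.
g_lr = 0.4967 − 0.6066 = -0.11.

-0.11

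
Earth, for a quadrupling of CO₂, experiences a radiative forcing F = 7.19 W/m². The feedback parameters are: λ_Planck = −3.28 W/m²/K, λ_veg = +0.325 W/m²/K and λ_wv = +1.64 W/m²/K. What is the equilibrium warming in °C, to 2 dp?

Net feedback parameter λ = (−3.28) + (+0.325) + (+1.64) = -1.315 W/m²/K.
ΔT = −F/λ = −7.19/(-1.315) = 5.47 °C.

5.47 °C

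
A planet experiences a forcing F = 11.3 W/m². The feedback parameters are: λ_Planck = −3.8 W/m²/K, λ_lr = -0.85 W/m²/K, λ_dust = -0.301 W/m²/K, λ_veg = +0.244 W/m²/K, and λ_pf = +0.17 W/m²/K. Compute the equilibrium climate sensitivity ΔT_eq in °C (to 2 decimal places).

Net feedback parameter λ = (−3.8) + (-0.85) + (-0.301) + (+0.244) + (+0.17) = -4.537 W/m²/K.
ΔT = −F/λ = −11.3/(-4.537) = 2.49 °C.

2.49 °C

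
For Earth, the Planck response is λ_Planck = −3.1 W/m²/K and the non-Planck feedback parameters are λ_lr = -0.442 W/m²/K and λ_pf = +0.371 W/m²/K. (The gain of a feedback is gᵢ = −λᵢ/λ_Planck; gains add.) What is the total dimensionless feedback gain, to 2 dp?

Convert to gains: g_lr = -0.442/3.1 = -0.1426; g_pf = 0.371/3.1 = 0.1197.
Total gain g = -0.0229.

-0.02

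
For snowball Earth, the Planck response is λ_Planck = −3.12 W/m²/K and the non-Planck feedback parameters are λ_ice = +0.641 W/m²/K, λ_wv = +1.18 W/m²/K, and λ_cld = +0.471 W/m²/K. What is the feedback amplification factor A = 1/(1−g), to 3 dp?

Convert to gains: g_ice = 0.641/3.12 = 0.2054; g_wv = 1.18/3.12 = 0.3782; g_cld = 0.471/3.12 = 0.151.
Total gain g = 0.7346.
A = 1/(1 − 0.7346) = 3.768.

3.768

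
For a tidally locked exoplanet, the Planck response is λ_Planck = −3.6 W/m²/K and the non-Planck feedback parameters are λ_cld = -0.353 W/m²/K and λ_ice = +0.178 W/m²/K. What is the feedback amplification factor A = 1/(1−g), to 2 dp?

0.95

Convert to gains: g_cld = -0.353/3.6 = -0.09806; g_ice = 0.178/3.6 = 0.04944.
Total gain g = -0.04862.
A = 1/(1 + 0.04862) = 0.95.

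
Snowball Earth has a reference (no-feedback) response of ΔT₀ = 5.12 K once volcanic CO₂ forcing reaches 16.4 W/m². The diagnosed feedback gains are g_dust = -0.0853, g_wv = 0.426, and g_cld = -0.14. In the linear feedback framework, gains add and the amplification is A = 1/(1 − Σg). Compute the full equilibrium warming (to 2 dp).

6.41 K

Total gain g = -0.0853 + 0.426 − 0.14 = 0.2007.
Amplification A = 1/(1 − 0.2007) = 1.251.
ΔT = 5.12 × 1.251 = 6.41 K.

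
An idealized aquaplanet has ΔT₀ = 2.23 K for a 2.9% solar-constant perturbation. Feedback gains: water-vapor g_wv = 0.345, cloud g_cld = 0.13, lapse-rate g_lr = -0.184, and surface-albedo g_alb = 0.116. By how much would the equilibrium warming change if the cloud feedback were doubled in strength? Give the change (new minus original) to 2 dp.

Original: g = 0.407, ΔT = 2.23/(1−0.407) = 3.7605 K.
With doubled cloud: g' = 0.537, ΔT' = 2.23/(1−0.537) = 4.8164 K.
Change = 4.8164 − 3.7605 = 1.06 K.

1.06 K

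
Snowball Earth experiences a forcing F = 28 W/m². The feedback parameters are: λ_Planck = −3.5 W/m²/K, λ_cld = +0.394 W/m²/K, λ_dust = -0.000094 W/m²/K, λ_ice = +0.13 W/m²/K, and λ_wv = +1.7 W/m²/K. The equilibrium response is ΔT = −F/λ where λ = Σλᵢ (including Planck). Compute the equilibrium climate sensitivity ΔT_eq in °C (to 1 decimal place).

Net feedback parameter λ = (−3.5) + (+0.394) + (-0.000094) + (+0.13) + (+1.7) = -1.276094 W/m²/K.
ΔT = −F/λ = −28/(-1.276094) = 21.9 °C.

21.9 °C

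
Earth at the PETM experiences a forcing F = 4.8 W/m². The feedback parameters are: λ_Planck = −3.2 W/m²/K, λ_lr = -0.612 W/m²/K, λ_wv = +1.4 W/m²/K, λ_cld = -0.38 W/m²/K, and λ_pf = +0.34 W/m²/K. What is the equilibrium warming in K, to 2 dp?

1.96 K

Net feedback parameter λ = (−3.2) + (-0.612) + (+1.4) + (-0.38) + (+0.34) = -2.452 W/m²/K.
ΔT = −F/λ = −4.8/(-2.452) = 1.96 K.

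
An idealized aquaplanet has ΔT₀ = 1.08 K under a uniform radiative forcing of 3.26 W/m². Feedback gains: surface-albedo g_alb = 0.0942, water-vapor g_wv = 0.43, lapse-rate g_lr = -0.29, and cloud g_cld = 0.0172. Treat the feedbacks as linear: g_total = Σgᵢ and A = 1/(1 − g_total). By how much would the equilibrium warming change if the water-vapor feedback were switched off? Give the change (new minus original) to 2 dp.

-0.53 K

Original: g = 0.2514, ΔT = 1.08/(1−0.2514) = 1.4427 K.
Without water-vapor: g' = -0.1786, ΔT' = 1.08/(1+0.1786) = 0.9163 K.
Change = 0.9163 − 1.4427 = -0.53 K.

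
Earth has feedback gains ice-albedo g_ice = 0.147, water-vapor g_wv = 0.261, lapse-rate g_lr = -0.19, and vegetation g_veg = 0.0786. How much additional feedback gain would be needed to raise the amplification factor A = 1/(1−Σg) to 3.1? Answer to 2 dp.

0.38

Current total gain = 0.2966.
Target gain for A = 3.1: g* = 1 − 1/3.1 = 0.6774.
Additional gain needed = 0.6774 − 0.2966 = 0.38.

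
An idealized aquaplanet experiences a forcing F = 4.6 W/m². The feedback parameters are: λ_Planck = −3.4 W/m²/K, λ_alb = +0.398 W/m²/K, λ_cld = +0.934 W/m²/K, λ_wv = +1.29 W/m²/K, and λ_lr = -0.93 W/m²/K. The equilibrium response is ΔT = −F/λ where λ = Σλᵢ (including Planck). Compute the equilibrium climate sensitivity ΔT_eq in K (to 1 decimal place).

2.7 K

Net feedback parameter λ = (−3.4) + (+0.398) + (+0.934) + (+1.29) + (-0.93) = -1.708 W/m²/K.
ΔT = −F/λ = −4.6/(-1.708) = 2.7 K.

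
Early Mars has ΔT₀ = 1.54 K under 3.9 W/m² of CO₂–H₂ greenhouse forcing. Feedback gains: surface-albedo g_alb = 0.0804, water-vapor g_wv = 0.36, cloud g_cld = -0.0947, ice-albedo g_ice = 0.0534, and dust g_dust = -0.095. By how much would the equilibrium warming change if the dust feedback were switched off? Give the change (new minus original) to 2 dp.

Original: g = 0.3041, ΔT = 1.54/(1−0.3041) = 2.2130 K.
Without dust: g' = 0.3991, ΔT' = 1.54/(1−0.3991) = 2.5628 K.
Change = 2.5628 − 2.2130 = 0.35 K.

0.35 K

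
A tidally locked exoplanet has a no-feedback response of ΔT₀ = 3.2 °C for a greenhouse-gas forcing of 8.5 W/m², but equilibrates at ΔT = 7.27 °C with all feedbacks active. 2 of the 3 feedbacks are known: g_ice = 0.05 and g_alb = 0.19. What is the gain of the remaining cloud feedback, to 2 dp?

0.32

Amplification A = ΔT/ΔT₀ = 7.27/3.2 = 2.272.
Total gain g = 1 − 1/A = 1 − 1/2.272 = 0.5599.
Known gains sum to 0.05 + 0.19 = 0.24.
g_cld = 0.5599 − 0.24 = 0.32.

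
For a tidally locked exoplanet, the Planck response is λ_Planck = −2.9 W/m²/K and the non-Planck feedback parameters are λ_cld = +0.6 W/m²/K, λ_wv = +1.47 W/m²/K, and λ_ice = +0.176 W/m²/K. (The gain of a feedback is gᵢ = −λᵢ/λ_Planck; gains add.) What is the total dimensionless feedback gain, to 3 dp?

0.774

Convert to gains: g_cld = 0.6/2.9 = 0.2069; g_wv = 1.47/2.9 = 0.5069; g_ice = 0.176/2.9 = 0.06069.
Total gain g = 0.77449.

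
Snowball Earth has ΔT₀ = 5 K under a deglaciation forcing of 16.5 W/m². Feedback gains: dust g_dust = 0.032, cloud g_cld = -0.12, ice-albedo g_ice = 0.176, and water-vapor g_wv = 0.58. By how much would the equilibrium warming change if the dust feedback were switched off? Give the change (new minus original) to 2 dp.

Original: g = 0.668, ΔT = 5/(1−0.668) = 15.0602 K.
Without dust: g' = 0.636, ΔT' = 5/(1−0.636) = 13.7363 K.
Change = 13.7363 − 15.0602 = -1.32 K.

-1.32 K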